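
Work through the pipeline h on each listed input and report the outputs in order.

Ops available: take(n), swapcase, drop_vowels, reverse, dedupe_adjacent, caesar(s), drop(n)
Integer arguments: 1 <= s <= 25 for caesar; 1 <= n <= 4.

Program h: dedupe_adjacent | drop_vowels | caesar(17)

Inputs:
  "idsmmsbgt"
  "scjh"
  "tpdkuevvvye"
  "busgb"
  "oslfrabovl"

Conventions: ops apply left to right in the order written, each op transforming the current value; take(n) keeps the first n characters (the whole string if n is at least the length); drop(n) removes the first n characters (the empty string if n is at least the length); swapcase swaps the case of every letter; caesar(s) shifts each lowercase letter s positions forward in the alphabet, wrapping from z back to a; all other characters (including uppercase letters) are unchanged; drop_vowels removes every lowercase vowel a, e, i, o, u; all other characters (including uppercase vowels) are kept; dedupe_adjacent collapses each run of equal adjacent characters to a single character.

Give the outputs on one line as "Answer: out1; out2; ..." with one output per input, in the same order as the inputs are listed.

"ujdjsxk"; "jtay"; "kgubmp"; "sjxs"; "jcwismc"

Execution, op by op:
  "idsmmsbgt" -> "idsmsbgt" -> "dsmsbgt" -> "ujdjsxk"
  "scjh" -> "scjh" -> "scjh" -> "jtay"
  "tpdkuevvvye" -> "tpdkuevye" -> "tpdkvy" -> "kgubmp"
  "busgb" -> "busgb" -> "bsgb" -> "sjxs"
  "oslfrabovl" -> "oslfrabovl" -> "slfrbvl" -> "jcwismc"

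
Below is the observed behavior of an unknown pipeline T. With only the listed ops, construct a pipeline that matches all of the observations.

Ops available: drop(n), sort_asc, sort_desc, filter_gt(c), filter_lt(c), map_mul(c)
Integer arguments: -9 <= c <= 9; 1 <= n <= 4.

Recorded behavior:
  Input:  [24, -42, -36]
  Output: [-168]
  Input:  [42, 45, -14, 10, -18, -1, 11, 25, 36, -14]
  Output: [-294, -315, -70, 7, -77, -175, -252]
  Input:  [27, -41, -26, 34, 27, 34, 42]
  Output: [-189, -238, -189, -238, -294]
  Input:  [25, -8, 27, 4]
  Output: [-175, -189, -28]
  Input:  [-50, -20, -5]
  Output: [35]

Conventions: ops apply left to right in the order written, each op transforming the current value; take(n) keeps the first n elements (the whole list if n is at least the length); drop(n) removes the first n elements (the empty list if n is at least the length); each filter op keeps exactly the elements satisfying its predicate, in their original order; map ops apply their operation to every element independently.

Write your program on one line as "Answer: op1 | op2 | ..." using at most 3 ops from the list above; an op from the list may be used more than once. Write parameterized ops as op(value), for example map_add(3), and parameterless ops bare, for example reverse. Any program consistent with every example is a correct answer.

filter_gt(-8) | map_mul(-7)

Check, running the answer program on each example:
  [24, -42, -36] -> [24] -> [-168]
  [42, 45, -14, 10, -18, -1, 11, 25, 36, -14] -> [42, 45, 10, -1, 11, 25, 36] -> [-294, -315, -70, 7, -77, -175, -252]
  [27, -41, -26, 34, 27, 34, 42] -> [27, 34, 27, 34, 42] -> [-189, -238, -189, -238, -294]
  [25, -8, 27, 4] -> [25, 27, 4] -> [-175, -189, -28]
  [-50, -20, -5] -> [-5] -> [35]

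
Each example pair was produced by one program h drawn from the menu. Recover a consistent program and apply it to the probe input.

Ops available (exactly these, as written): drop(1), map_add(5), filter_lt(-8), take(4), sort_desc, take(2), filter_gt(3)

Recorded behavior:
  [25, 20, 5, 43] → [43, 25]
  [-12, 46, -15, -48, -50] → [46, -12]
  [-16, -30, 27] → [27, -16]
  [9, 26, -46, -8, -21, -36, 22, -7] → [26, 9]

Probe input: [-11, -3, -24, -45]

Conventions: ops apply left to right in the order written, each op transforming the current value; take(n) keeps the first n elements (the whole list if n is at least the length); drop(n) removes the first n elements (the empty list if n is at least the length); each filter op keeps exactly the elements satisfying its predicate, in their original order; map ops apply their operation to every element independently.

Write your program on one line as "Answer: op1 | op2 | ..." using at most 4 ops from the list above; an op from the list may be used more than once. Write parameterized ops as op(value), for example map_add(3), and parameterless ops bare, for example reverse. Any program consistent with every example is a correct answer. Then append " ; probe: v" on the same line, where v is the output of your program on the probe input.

take(4) | sort_desc | take(2) ; probe: [-3, -11]

Check, running the answer program on each example:
  [25, 20, 5, 43] -> [25, 20, 5, 43] -> [43, 25, 20, 5] -> [43, 25]
  [-12, 46, -15, -48, -50] -> [-12, 46, -15, -48] -> [46, -12, -15, -48] -> [46, -12]
  [-16, -30, 27] -> [-16, -30, 27] -> [27, -16, -30] -> [27, -16]
  [9, 26, -46, -8, -21, -36, 22, -7] -> [9, 26, -46, -8] -> [26, 9, -8, -46] -> [26, 9]
  probe: [-11, -3, -24, -45] -> [-11, -3, -24, -45] -> [-3, -11, -24, -45] -> [-3, -11]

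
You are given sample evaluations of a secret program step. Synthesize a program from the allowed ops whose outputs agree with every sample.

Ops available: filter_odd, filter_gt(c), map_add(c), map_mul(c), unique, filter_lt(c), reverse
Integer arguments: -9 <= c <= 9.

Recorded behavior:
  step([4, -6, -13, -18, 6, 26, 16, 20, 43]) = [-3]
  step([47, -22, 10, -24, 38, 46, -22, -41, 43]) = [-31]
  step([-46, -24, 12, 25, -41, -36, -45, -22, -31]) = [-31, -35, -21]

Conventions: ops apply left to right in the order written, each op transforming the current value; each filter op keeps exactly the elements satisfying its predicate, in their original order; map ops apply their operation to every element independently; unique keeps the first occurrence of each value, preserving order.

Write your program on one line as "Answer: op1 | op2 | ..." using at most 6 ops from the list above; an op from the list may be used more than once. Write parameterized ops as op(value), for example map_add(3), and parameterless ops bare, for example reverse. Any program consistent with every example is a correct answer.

map_add(7) | filter_lt(-4) | reverse | map_add(3) | reverse | filter_odd

Check, running the answer program on each example:
  [4, -6, -13, -18, 6, 26, 16, 20, 43] -> [11, 1, -6, -11, 13, 33, 23, 27, 50] -> [-6, -11] -> [-11, -6] -> [-8, -3] -> [-3, -8] -> [-3]
  [47, -22, 10, -24, 38, 46, -22, -41, 43] -> [54, -15, 17, -17, 45, 53, -15, -34, 50] -> [-15, -17, -15, -34] -> [-34, -15, -17, -15] -> [-31, -12, -14, -12] -> [-12, -14, -12, -31] -> [-31]
  [-46, -24, 12, 25, -41, -36, -45, -22, -31] -> [-39, -17, 19, 32, -34, -29, -38, -15, -24] -> [-39, -17, -34, -29, -38, -15, -24] -> [-24, -15, -38, -29, -34, -17, -39] -> [-21, -12, -35, -26, -31, -14, -36] -> [-36, -14, -31, -26, -35, -12, -21] -> [-31, -35, -21]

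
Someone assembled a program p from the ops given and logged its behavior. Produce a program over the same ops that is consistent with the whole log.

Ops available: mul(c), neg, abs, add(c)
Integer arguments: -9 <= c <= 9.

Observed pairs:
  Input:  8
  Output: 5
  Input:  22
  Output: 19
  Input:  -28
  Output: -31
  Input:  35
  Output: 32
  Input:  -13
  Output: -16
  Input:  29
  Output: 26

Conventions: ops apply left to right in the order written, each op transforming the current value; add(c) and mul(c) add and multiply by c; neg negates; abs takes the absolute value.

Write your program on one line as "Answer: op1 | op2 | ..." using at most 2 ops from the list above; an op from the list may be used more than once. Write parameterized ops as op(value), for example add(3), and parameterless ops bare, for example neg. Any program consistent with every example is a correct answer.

add(-1) | add(-2)

Check, running the answer program on each example:
  8 -> 7 -> 5
  22 -> 21 -> 19
  -28 -> -29 -> -31
  35 -> 34 -> 32
  -13 -> -14 -> -16
  29 -> 28 -> 26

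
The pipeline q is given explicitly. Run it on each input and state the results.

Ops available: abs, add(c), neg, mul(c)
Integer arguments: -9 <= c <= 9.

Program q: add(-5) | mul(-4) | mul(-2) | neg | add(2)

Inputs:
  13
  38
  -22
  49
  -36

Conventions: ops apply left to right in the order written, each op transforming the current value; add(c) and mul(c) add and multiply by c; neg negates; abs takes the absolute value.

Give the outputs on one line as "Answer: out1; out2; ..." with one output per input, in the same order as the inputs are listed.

Execution, op by op:
  13 -> 8 -> -32 -> 64 -> -64 -> -62
  38 -> 33 -> -132 -> 264 -> -264 -> -262
  -22 -> -27 -> 108 -> -216 -> 216 -> 218
  49 -> 44 -> -176 -> 352 -> -352 -> -350
  -36 -> -41 -> 164 -> -328 -> 328 -> 330

-62; -262; 218; -350; 330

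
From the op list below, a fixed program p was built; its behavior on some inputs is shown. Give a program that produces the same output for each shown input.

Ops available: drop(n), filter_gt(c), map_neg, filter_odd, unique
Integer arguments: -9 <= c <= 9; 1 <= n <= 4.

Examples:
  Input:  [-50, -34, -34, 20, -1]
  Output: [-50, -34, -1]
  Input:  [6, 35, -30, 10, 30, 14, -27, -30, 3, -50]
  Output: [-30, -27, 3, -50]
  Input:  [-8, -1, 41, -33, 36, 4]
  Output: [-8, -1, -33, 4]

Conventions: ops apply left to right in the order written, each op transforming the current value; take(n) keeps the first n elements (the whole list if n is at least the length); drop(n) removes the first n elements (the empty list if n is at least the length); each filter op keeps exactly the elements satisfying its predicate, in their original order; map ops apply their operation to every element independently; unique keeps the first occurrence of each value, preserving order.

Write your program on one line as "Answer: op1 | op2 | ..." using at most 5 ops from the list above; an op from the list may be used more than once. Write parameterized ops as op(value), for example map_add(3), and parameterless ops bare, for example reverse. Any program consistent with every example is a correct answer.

unique | map_neg | filter_gt(-5) | map_neg

Check, running the answer program on each example:
  [-50, -34, -34, 20, -1] -> [-50, -34, 20, -1] -> [50, 34, -20, 1] -> [50, 34, 1] -> [-50, -34, -1]
  [6, 35, -30, 10, 30, 14, -27, -30, 3, -50] -> [6, 35, -30, 10, 30, 14, -27, 3, -50] -> [-6, -35, 30, -10, -30, -14, 27, -3, 50] -> [30, 27, -3, 50] -> [-30, -27, 3, -50]
  [-8, -1, 41, -33, 36, 4] -> [-8, -1, 41, -33, 36, 4] -> [8, 1, -41, 33, -36, -4] -> [8, 1, 33, -4] -> [-8, -1, -33, 4]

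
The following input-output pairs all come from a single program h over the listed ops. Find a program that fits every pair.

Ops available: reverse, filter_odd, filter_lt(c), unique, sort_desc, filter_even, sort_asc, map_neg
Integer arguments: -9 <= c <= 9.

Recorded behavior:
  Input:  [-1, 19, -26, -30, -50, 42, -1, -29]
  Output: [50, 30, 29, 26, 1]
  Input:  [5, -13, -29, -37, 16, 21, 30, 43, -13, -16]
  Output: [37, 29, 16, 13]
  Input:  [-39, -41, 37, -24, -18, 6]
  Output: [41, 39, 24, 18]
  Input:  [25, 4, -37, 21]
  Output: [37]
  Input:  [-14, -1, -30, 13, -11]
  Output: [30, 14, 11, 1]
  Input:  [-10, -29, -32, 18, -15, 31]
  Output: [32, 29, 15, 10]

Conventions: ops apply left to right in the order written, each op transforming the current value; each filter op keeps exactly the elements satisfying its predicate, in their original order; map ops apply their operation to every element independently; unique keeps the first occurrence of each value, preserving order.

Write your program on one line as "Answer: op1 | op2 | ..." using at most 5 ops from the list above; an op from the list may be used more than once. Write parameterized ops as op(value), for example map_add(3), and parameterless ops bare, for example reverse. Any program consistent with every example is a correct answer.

reverse | sort_asc | filter_lt(0) | map_neg | unique

Check, running the answer program on each example:
  [-1, 19, -26, -30, -50, 42, -1, -29] -> [-29, -1, 42, -50, -30, -26, 19, -1] -> [-50, -30, -29, -26, -1, -1, 19, 42] -> [-50, -30, -29, -26, -1, -1] -> [50, 30, 29, 26, 1, 1] -> [50, 30, 29, 26, 1]
  [5, -13, -29, -37, 16, 21, 30, 43, -13, -16] -> [-16, -13, 43, 30, 21, 16, -37, -29, -13, 5] -> [-37, -29, -16, -13, -13, 5, 16, 21, 30, 43] -> [-37, -29, -16, -13, -13] -> [37, 29, 16, 13, 13] -> [37, 29, 16, 13]
  [-39, -41, 37, -24, -18, 6] -> [6, -18, -24, 37, -41, -39] -> [-41, -39, -24, -18, 6, 37] -> [-41, -39, -24, -18] -> [41, 39, 24, 18] -> [41, 39, 24, 18]
  [25, 4, -37, 21] -> [21, -37, 4, 25] -> [-37, 4, 21, 25] -> [-37] -> [37] -> [37]
  [-14, -1, -30, 13, -11] -> [-11, 13, -30, -1, -14] -> [-30, -14, -11, -1, 13] -> [-30, -14, -11, -1] -> [30, 14, 11, 1] -> [30, 14, 11, 1]
  [-10, -29, -32, 18, -15, 31] -> [31, -15, 18, -32, -29, -10] -> [-32, -29, -15, -10, 18, 31] -> [-32, -29, -15, -10] -> [32, 29, 15, 10] -> [32, 29, 15, 10]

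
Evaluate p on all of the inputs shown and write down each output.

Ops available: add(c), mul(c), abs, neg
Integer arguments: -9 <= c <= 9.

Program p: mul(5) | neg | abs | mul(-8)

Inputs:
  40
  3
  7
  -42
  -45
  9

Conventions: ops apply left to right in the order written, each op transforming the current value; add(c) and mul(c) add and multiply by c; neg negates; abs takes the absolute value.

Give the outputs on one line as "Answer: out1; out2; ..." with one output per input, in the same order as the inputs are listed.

Execution, op by op:
  40 -> 200 -> -200 -> 200 -> -1600
  3 -> 15 -> -15 -> 15 -> -120
  7 -> 35 -> -35 -> 35 -> -280
  -42 -> -210 -> 210 -> 210 -> -1680
  -45 -> -225 -> 225 -> 225 -> -1800
  9 -> 45 -> -45 -> 45 -> -360

-1600; -120; -280; -1680; -1800; -360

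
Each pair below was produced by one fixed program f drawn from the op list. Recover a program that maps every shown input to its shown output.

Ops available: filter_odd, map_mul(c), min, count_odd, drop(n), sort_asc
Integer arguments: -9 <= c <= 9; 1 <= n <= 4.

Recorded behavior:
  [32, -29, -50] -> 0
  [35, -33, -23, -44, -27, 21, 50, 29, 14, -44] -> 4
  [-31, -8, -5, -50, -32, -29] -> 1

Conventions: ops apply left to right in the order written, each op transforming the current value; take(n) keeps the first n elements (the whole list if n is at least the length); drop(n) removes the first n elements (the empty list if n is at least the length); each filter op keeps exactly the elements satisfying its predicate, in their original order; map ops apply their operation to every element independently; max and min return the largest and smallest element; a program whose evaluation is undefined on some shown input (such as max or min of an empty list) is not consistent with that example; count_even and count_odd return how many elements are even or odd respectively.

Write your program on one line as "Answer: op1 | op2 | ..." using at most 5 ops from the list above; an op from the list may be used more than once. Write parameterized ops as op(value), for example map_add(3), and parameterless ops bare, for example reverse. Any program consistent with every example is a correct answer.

sort_asc | drop(4) | map_mul(-5) | map_mul(-7) | count_odd

Check, running the answer program on each example:
  [32, -29, -50] -> [-50, -29, 32] -> [] -> [] -> [] -> 0
  [35, -33, -23, -44, -27, 21, 50, 29, 14, -44] -> [-44, -44, -33, -27, -23, 14, 21, 29, 35, 50] -> [-23, 14, 21, 29, 35, 50] -> [115, -70, -105, -145, -175, -250] -> [-805, 490, 735, 1015, 1225, 1750] -> 4
  [-31, -8, -5, -50, -32, -29] -> [-50, -32, -31, -29, -8, -5] -> [-8, -5] -> [40, 25] -> [-280, -175] -> 1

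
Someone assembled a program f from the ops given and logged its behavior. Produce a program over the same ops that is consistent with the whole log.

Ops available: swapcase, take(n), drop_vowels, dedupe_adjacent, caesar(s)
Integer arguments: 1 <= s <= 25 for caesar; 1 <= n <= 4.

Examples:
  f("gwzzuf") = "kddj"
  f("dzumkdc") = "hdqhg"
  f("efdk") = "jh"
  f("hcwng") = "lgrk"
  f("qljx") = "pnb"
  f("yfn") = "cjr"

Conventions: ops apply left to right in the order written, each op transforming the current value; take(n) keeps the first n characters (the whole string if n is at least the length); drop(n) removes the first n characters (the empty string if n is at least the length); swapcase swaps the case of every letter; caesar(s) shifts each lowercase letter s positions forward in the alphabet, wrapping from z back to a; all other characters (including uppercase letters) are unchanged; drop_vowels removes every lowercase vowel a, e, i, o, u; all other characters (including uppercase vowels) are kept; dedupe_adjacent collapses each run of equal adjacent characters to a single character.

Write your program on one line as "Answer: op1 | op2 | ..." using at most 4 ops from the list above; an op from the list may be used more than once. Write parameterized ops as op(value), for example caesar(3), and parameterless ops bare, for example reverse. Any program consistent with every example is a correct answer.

drop_vowels | caesar(4) | drop_vowels

Check, running the answer program on each example:
  "gwzzuf" -> "gwzzf" -> "kaddj" -> "kddj"
  "dzumkdc" -> "dzmkdc" -> "hdqohg" -> "hdqhg"
  "efdk" -> "fdk" -> "jho" -> "jh"
  "hcwng" -> "hcwng" -> "lgark" -> "lgrk"
  "qljx" -> "qljx" -> "upnb" -> "pnb"
  "yfn" -> "yfn" -> "cjr" -> "cjr"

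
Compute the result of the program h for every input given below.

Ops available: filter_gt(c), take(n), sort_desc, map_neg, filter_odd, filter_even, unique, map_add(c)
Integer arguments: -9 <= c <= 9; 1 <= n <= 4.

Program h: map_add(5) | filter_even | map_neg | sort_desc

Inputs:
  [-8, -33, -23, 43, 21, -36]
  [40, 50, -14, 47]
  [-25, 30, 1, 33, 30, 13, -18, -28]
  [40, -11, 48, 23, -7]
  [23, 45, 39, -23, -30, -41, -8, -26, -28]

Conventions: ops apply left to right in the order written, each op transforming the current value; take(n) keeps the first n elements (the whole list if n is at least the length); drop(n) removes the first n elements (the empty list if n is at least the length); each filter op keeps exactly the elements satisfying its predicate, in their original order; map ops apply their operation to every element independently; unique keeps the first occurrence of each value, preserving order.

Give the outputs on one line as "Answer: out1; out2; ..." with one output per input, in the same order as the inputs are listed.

Execution, op by op:
  [-8, -33, -23, 43, 21, -36] -> [-3, -28, -18, 48, 26, -31] -> [-28, -18, 48, 26] -> [28, 18, -48, -26] -> [28, 18, -26, -48]
  [40, 50, -14, 47] -> [45, 55, -9, 52] -> [52] -> [-52] -> [-52]
  [-25, 30, 1, 33, 30, 13, -18, -28] -> [-20, 35, 6, 38, 35, 18, -13, -23] -> [-20, 6, 38, 18] -> [20, -6, -38, -18] -> [20, -6, -18, -38]
  [40, -11, 48, 23, -7] -> [45, -6, 53, 28, -2] -> [-6, 28, -2] -> [6, -28, 2] -> [6, 2, -28]
  [23, 45, 39, -23, -30, -41, -8, -26, -28] -> [28, 50, 44, -18, -25, -36, -3, -21, -23] -> [28, 50, 44, -18, -36] -> [-28, -50, -44, 18, 36] -> [36, 18, -28, -44, -50]

[28, 18, -26, -48]; [-52]; [20, -6, -18, -38]; [6, 2, -28]; [36, 18, -28, -44, -50]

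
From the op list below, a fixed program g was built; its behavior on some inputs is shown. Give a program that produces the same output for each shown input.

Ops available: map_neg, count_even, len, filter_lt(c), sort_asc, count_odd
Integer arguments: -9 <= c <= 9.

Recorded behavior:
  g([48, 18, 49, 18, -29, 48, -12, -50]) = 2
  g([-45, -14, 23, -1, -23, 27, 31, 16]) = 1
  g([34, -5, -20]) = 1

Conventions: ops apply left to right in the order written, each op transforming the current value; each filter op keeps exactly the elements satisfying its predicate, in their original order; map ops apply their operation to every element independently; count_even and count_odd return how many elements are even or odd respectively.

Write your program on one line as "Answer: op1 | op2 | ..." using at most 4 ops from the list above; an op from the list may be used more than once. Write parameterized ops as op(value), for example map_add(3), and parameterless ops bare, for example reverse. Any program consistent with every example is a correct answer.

filter_lt(-1) | sort_asc | count_even

Check, running the answer program on each example:
  [48, 18, 49, 18, -29, 48, -12, -50] -> [-29, -12, -50] -> [-50, -29, -12] -> 2
  [-45, -14, 23, -1, -23, 27, 31, 16] -> [-45, -14, -23] -> [-45, -23, -14] -> 1
  [34, -5, -20] -> [-5, -20] -> [-20, -5] -> 1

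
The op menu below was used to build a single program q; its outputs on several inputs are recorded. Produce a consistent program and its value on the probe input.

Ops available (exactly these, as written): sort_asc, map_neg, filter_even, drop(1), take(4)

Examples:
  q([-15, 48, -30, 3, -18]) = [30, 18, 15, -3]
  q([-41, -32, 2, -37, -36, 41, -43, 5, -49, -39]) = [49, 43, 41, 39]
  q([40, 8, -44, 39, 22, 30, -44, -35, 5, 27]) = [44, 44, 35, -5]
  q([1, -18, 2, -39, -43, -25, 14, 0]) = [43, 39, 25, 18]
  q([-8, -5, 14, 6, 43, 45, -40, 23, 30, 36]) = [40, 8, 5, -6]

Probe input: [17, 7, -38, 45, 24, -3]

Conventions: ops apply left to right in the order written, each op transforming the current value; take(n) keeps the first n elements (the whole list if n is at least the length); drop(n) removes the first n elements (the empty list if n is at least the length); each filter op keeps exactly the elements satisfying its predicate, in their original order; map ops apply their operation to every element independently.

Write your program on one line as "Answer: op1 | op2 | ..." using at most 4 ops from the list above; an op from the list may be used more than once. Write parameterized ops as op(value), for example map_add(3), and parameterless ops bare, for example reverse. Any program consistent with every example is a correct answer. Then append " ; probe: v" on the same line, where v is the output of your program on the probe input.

sort_asc | take(4) | map_neg ; probe: [38, 3, -7, -17]

Check, running the answer program on each example:
  [-15, 48, -30, 3, -18] -> [-30, -18, -15, 3, 48] -> [-30, -18, -15, 3] -> [30, 18, 15, -3]
  [-41, -32, 2, -37, -36, 41, -43, 5, -49, -39] -> [-49, -43, -41, -39, -37, -36, -32, 2, 5, 41] -> [-49, -43, -41, -39] -> [49, 43, 41, 39]
  [40, 8, -44, 39, 22, 30, -44, -35, 5, 27] -> [-44, -44, -35, 5, 8, 22, 27, 30, 39, 40] -> [-44, -44, -35, 5] -> [44, 44, 35, -5]
  [1, -18, 2, -39, -43, -25, 14, 0] -> [-43, -39, -25, -18, 0, 1, 2, 14] -> [-43, -39, -25, -18] -> [43, 39, 25, 18]
  [-8, -5, 14, 6, 43, 45, -40, 23, 30, 36] -> [-40, -8, -5, 6, 14, 23, 30, 36, 43, 45] -> [-40, -8, -5, 6] -> [40, 8, 5, -6]
  probe: [17, 7, -38, 45, 24, -3] -> [-38, -3, 7, 17, 24, 45] -> [-38, -3, 7, 17] -> [38, 3, -7, -17]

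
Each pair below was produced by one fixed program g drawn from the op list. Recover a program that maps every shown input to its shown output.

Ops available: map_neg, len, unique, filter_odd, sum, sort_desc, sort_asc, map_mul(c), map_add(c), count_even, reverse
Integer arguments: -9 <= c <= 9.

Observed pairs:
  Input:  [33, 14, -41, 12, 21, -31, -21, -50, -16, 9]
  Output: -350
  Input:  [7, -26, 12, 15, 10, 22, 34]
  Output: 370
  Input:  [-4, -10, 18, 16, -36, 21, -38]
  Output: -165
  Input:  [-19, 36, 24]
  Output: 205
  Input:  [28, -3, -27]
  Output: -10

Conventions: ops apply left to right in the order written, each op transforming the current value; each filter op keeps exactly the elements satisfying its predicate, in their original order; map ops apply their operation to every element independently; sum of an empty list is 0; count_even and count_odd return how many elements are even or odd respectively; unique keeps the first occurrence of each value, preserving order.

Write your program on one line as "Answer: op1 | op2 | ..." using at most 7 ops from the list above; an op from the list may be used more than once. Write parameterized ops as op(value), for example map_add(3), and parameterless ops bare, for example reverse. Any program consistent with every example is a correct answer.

sort_desc | map_neg | sort_desc | map_mul(-5) | sort_desc | sum

Check, running the answer program on each example:
  [33, 14, -41, 12, 21, -31, -21, -50, -16, 9] -> [33, 21, 14, 12, 9, -16, -21, -31, -41, -50] -> [-33, -21, -14, -12, -9, 16, 21, 31, 41, 50] -> [50, 41, 31, 21, 16, -9, -12, -14, -21, -33] -> [-250, -205, -155, -105, -80, 45, 60, 70, 105, 165] -> [165, 105, 70, 60, 45, -80, -105, -155, -205, -250] -> -350
  [7, -26, 12, 15, 10, 22, 34] -> [34, 22, 15, 12, 10, 7, -26] -> [-34, -22, -15, -12, -10, -7, 26] -> [26, -7, -10, -12, -15, -22, -34] -> [-130, 35, 50, 60, 75, 110, 170] -> [170, 110, 75, 60, 50, 35, -130] -> 370
  [-4, -10, 18, 16, -36, 21, -38] -> [21, 18, 16, -4, -10, -36, -38] -> [-21, -18, -16, 4, 10, 36, 38] -> [38, 36, 10, 4, -16, -18, -21] -> [-190, -180, -50, -20, 80, 90, 105] -> [105, 90, 80, -20, -50, -180, -190] -> -165
  [-19, 36, 24] -> [36, 24, -19] -> [-36, -24, 19] -> [19, -24, -36] -> [-95, 120, 180] -> [180, 120, -95] -> 205
  [28, -3, -27] -> [28, -3, -27] -> [-28, 3, 27] -> [27, 3, -28] -> [-135, -15, 140] -> [140, -15, -135] -> -10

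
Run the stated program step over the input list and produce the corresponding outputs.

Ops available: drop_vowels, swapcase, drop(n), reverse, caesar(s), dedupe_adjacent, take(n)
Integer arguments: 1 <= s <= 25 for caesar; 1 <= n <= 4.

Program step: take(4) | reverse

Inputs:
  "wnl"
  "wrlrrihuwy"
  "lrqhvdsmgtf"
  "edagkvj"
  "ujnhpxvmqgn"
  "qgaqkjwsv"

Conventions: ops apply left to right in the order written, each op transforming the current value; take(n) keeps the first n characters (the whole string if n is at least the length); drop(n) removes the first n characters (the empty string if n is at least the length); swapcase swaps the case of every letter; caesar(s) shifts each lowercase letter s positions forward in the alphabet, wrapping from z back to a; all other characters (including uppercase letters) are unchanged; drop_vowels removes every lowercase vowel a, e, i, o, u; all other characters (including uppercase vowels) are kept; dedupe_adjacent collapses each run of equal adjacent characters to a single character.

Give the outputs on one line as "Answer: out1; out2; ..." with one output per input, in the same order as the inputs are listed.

Execution, op by op:
  "wnl" -> "wnl" -> "lnw"
  "wrlrrihuwy" -> "wrlr" -> "rlrw"
  "lrqhvdsmgtf" -> "lrqh" -> "hqrl"
  "edagkvj" -> "edag" -> "gade"
  "ujnhpxvmqgn" -> "ujnh" -> "hnju"
  "qgaqkjwsv" -> "qgaq" -> "qagq"

"lnw"; "rlrw"; "hqrl"; "gade"; "hnju"; "qagq"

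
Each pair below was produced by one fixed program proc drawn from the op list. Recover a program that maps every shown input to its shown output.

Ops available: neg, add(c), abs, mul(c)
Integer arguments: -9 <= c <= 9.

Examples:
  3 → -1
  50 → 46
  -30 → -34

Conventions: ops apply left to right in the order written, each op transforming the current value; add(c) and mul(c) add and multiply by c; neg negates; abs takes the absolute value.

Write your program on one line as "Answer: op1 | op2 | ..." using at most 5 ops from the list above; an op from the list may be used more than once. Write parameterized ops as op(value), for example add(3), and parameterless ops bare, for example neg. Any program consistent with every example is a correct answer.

add(3) | neg | add(7) | neg

Check, running the answer program on each example:
  3 -> 6 -> -6 -> 1 -> -1
  50 -> 53 -> -53 -> -46 -> 46
  -30 -> -27 -> 27 -> 34 -> -34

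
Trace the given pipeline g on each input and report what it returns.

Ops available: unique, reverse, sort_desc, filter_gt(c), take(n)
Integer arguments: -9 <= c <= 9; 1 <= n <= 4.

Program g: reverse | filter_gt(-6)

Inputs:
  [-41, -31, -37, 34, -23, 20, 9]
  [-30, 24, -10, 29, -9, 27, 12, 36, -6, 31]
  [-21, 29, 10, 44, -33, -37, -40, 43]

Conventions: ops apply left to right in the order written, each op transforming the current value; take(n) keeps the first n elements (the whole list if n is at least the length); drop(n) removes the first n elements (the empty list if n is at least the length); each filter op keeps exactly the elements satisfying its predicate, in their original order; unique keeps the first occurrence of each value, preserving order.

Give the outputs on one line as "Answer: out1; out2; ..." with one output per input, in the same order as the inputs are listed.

Execution, op by op:
  [-41, -31, -37, 34, -23, 20, 9] -> [9, 20, -23, 34, -37, -31, -41] -> [9, 20, 34]
  [-30, 24, -10, 29, -9, 27, 12, 36, -6, 31] -> [31, -6, 36, 12, 27, -9, 29, -10, 24, -30] -> [31, 36, 12, 27, 29, 24]
  [-21, 29, 10, 44, -33, -37, -40, 43] -> [43, -40, -37, -33, 44, 10, 29, -21] -> [43, 44, 10, 29]

[9, 20, 34]; [31, 36, 12, 27, 29, 24]; [43, 44, 10, 29]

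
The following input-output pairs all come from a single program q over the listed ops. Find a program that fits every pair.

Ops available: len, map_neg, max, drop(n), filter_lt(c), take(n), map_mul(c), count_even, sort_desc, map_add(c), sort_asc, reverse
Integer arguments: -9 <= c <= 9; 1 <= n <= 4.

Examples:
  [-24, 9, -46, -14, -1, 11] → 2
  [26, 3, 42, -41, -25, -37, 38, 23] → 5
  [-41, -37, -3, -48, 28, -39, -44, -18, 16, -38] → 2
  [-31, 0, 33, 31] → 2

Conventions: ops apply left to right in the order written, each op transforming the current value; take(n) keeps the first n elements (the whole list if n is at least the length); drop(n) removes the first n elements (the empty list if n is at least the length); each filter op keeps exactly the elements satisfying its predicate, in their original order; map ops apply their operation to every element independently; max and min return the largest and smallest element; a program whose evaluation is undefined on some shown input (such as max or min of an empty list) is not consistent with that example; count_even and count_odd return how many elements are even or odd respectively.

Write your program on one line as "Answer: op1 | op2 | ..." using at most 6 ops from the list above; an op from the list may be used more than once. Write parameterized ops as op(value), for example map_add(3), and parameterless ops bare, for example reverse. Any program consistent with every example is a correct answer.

map_neg | filter_lt(0) | sort_desc | map_add(1) | len

Check, running the answer program on each example:
  [-24, 9, -46, -14, -1, 11] -> [24, -9, 46, 14, 1, -11] -> [-9, -11] -> [-9, -11] -> [-8, -10] -> 2
  [26, 3, 42, -41, -25, -37, 38, 23] -> [-26, -3, -42, 41, 25, 37, -38, -23] -> [-26, -3, -42, -38, -23] -> [-3, -23, -26, -38, -42] -> [-2, -22, -25, -37, -41] -> 5
  [-41, -37, -3, -48, 28, -39, -44, -18, 16, -38] -> [41, 37, 3, 48, -28, 39, 44, 18, -16, 38] -> [-28, -16] -> [-16, -28] -> [-15, -27] -> 2
  [-31, 0, 33, 31] -> [31, 0, -33, -31] -> [-33, -31] -> [-31, -33] -> [-30, -32] -> 2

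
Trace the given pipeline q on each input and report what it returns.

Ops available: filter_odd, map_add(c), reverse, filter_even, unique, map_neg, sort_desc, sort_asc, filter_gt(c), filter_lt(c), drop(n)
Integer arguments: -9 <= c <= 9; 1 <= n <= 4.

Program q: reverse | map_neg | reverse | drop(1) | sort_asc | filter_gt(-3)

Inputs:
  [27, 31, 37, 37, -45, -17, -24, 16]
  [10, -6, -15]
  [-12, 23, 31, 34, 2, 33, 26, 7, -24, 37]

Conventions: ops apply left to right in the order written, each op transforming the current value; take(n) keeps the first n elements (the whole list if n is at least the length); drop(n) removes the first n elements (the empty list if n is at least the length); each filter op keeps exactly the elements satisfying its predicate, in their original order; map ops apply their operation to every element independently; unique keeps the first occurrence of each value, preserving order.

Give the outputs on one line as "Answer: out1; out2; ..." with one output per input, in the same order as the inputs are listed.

[17, 24, 45]; [6, 15]; [-2, 24]

Execution, op by op:
  [27, 31, 37, 37, -45, -17, -24, 16] -> [16, -24, -17, -45, 37, 37, 31, 27] -> [-16, 24, 17, 45, -37, -37, -31, -27] -> [-27, -31, -37, -37, 45, 17, 24, -16] -> [-31, -37, -37, 45, 17, 24, -16] -> [-37, -37, -31, -16, 17, 24, 45] -> [17, 24, 45]
  [10, -6, -15] -> [-15, -6, 10] -> [15, 6, -10] -> [-10, 6, 15] -> [6, 15] -> [6, 15] -> [6, 15]
  [-12, 23, 31, 34, 2, 33, 26, 7, -24, 37] -> [37, -24, 7, 26, 33, 2, 34, 31, 23, -12] -> [-37, 24, -7, -26, -33, -2, -34, -31, -23, 12] -> [12, -23, -31, -34, -2, -33, -26, -7, 24, -37] -> [-23, -31, -34, -2, -33, -26, -7, 24, -37] -> [-37, -34, -33, -31, -26, -23, -7, -2, 24] -> [-2, 24]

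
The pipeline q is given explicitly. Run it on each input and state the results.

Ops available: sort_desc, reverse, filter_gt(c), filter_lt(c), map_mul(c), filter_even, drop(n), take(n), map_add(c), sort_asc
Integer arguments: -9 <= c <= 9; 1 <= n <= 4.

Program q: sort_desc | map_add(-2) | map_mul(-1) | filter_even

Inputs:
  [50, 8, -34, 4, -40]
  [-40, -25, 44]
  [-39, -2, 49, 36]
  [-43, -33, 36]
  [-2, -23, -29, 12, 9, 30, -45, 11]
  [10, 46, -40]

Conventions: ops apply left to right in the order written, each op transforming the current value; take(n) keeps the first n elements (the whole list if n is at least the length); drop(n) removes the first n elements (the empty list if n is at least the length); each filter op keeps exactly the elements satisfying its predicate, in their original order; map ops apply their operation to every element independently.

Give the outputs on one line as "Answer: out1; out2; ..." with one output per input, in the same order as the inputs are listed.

[-48, -6, -2, 36, 42]; [-42, 42]; [-34, 4]; [-34]; [-28, -10, 4]; [-44, -8, 42]

Execution, op by op:
  [50, 8, -34, 4, -40] -> [50, 8, 4, -34, -40] -> [48, 6, 2, -36, -42] -> [-48, -6, -2, 36, 42] -> [-48, -6, -2, 36, 42]
  [-40, -25, 44] -> [44, -25, -40] -> [42, -27, -42] -> [-42, 27, 42] -> [-42, 42]
  [-39, -2, 49, 36] -> [49, 36, -2, -39] -> [47, 34, -4, -41] -> [-47, -34, 4, 41] -> [-34, 4]
  [-43, -33, 36] -> [36, -33, -43] -> [34, -35, -45] -> [-34, 35, 45] -> [-34]
  [-2, -23, -29, 12, 9, 30, -45, 11] -> [30, 12, 11, 9, -2, -23, -29, -45] -> [28, 10, 9, 7, -4, -25, -31, -47] -> [-28, -10, -9, -7, 4, 25, 31, 47] -> [-28, -10, 4]
  [10, 46, -40] -> [46, 10, -40] -> [44, 8, -42] -> [-44, -8, 42] -> [-44, -8, 42]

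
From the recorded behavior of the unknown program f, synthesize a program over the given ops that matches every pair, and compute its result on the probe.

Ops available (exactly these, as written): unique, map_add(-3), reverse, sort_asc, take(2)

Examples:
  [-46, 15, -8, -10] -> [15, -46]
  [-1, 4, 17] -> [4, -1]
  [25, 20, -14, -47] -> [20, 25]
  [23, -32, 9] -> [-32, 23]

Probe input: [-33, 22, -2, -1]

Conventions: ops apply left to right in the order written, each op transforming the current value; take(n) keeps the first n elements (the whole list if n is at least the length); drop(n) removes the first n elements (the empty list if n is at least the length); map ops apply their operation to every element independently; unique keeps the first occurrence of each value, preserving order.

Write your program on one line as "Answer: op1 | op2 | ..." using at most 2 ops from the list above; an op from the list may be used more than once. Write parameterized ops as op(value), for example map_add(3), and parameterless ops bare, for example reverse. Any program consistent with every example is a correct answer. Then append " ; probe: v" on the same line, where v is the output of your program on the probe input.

take(2) | reverse ; probe: [22, -33]

Check, running the answer program on each example:
  [-46, 15, -8, -10] -> [-46, 15] -> [15, -46]
  [-1, 4, 17] -> [-1, 4] -> [4, -1]
  [25, 20, -14, -47] -> [25, 20] -> [20, 25]
  [23, -32, 9] -> [23, -32] -> [-32, 23]
  probe: [-33, 22, -2, -1] -> [-33, 22] -> [22, -33]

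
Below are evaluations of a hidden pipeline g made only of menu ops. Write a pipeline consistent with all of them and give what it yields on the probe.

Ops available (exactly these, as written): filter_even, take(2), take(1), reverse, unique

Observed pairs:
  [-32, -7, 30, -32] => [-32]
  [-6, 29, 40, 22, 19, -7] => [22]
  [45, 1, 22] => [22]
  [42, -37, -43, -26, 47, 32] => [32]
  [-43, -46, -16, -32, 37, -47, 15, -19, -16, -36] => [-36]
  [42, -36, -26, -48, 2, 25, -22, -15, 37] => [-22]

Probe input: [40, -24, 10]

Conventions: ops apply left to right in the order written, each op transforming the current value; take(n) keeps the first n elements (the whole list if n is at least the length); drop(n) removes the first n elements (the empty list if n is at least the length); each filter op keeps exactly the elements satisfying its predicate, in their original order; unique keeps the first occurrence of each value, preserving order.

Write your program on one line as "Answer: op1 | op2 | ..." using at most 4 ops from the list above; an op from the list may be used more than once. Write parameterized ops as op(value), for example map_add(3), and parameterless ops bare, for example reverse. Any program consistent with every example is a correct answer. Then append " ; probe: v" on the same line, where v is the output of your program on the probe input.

reverse | filter_even | take(1) ; probe: [10]

Check, running the answer program on each example:
  [-32, -7, 30, -32] -> [-32, 30, -7, -32] -> [-32, 30, -32] -> [-32]
  [-6, 29, 40, 22, 19, -7] -> [-7, 19, 22, 40, 29, -6] -> [22, 40, -6] -> [22]
  [45, 1, 22] -> [22, 1, 45] -> [22] -> [22]
  [42, -37, -43, -26, 47, 32] -> [32, 47, -26, -43, -37, 42] -> [32, -26, 42] -> [32]
  [-43, -46, -16, -32, 37, -47, 15, -19, -16, -36] -> [-36, -16, -19, 15, -47, 37, -32, -16, -46, -43] -> [-36, -16, -32, -16, -46] -> [-36]
  [42, -36, -26, -48, 2, 25, -22, -15, 37] -> [37, -15, -22, 25, 2, -48, -26, -36, 42] -> [-22, 2, -48, -26, -36, 42] -> [-22]
  probe: [40, -24, 10] -> [10, -24, 40] -> [10, -24, 40] -> [10]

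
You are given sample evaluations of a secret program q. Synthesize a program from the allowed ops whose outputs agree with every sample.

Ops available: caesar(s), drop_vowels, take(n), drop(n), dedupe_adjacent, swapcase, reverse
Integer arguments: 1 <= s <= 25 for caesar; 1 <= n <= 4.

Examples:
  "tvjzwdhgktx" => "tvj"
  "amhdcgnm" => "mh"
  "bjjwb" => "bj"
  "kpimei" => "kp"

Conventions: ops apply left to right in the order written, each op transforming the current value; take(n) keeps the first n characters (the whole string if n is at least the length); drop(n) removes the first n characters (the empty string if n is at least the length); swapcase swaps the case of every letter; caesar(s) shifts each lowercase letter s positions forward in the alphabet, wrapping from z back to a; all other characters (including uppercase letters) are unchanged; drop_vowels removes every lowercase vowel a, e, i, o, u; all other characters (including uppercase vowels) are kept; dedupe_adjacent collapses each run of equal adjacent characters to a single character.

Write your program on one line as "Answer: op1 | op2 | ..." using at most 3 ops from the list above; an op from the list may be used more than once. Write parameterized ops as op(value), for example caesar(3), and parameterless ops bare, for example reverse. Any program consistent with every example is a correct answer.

take(3) | dedupe_adjacent | drop_vowels

Check, running the answer program on each example:
  "tvjzwdhgktx" -> "tvj" -> "tvj" -> "tvj"
  "amhdcgnm" -> "amh" -> "amh" -> "mh"
  "bjjwb" -> "bjj" -> "bj" -> "bj"
  "kpimei" -> "kpi" -> "kpi" -> "kp"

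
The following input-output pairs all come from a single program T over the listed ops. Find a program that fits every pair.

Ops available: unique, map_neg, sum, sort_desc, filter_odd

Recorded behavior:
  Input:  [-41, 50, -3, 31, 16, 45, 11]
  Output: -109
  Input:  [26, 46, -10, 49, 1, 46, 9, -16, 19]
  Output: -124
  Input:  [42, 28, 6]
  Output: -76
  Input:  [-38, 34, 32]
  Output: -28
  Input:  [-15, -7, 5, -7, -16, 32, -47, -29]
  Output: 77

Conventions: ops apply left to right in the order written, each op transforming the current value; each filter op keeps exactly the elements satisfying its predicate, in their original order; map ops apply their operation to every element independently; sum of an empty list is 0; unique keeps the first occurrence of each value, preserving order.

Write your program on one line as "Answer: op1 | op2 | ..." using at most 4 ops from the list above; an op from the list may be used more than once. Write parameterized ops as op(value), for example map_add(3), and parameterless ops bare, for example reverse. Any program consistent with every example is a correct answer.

map_neg | unique | sum

Check, running the answer program on each example:
  [-41, 50, -3, 31, 16, 45, 11] -> [41, -50, 3, -31, -16, -45, -11] -> [41, -50, 3, -31, -16, -45, -11] -> -109
  [26, 46, -10, 49, 1, 46, 9, -16, 19] -> [-26, -46, 10, -49, -1, -46, -9, 16, -19] -> [-26, -46, 10, -49, -1, -9, 16, -19] -> -124
  [42, 28, 6] -> [-42, -28, -6] -> [-42, -28, -6] -> -76
  [-38, 34, 32] -> [38, -34, -32] -> [38, -34, -32] -> -28
  [-15, -7, 5, -7, -16, 32, -47, -29] -> [15, 7, -5, 7, 16, -32, 47, 29] -> [15, 7, -5, 16, -32, 47, 29] -> 77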